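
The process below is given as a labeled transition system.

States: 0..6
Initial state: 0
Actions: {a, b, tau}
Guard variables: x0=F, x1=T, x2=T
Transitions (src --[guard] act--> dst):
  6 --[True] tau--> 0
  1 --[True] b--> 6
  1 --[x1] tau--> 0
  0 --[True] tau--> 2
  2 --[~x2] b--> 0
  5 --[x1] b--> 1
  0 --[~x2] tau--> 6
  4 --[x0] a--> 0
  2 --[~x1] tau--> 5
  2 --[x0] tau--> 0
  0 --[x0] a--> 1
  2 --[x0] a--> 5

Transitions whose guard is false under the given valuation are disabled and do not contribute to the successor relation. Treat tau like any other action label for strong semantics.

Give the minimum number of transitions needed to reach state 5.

Answer: UNREACHABLE

Analysis:
Layered search for 5:
  Layer 0: {0}
  Layer 1: {2}
5 never appears.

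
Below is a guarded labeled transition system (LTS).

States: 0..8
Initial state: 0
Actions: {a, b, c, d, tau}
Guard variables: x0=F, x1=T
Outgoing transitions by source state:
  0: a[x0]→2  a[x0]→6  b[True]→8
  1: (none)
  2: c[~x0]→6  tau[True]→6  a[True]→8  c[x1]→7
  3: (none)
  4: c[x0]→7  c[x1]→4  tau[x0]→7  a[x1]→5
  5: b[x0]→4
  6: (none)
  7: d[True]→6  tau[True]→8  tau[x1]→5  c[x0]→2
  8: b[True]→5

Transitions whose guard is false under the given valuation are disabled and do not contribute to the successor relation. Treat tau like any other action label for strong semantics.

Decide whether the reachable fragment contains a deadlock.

Reach set: {0,5,8}
  0: b→8  [deg 1]
  5: ∅  [no exit]
  8: b→5  [deg 1]
witness 5: b·b

Answer: DEADLOCK at state 5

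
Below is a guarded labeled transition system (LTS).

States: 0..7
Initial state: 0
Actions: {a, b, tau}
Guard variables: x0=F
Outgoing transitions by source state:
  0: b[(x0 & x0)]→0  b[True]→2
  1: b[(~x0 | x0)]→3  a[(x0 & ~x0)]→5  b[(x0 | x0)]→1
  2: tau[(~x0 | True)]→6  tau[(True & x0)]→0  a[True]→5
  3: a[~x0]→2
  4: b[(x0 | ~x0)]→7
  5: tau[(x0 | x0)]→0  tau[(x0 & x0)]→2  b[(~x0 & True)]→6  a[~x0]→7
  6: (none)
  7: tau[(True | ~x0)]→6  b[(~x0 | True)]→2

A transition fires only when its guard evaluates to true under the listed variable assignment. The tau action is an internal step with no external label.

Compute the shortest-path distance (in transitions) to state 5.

BFS to 5:
  Layer 0: {0}
  Layer 1: {2}
  Layer 2: {5,6}
depth(5)=2, e.g. b·a

Answer: 2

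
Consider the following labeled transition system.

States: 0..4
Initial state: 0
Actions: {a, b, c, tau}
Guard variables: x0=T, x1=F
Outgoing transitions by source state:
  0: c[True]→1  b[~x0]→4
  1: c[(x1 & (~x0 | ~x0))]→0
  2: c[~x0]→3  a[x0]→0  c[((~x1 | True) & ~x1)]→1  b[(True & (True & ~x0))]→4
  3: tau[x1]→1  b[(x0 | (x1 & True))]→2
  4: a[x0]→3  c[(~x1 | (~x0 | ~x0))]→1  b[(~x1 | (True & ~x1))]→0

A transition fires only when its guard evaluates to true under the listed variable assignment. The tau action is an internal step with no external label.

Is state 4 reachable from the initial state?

7 transition(s) survive guard evaluation.
Layer 0: {0}
Layer 1: {1}  now seen {0,1}
R = {0,1}

Answer: UNREACHABLE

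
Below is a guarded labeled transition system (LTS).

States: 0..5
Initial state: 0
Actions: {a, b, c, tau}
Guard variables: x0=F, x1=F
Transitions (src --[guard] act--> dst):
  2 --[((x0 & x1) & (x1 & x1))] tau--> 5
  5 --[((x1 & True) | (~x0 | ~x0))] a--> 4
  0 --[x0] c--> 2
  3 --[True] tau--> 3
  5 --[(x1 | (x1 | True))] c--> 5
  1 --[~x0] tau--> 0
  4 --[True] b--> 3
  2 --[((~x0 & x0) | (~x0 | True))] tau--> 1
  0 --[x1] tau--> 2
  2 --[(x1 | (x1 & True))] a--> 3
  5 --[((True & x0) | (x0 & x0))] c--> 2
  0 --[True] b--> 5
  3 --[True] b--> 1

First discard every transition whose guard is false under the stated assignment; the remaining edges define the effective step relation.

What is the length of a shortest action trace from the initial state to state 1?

Answer: 4

Trace:
BFS to 1:
  Layer 0: {0}
  Layer 1: {5}
  Layer 2: {4}
  Layer 3: {3}
  Layer 4: {1}
first hit 1 at d=4 via b·a·b·b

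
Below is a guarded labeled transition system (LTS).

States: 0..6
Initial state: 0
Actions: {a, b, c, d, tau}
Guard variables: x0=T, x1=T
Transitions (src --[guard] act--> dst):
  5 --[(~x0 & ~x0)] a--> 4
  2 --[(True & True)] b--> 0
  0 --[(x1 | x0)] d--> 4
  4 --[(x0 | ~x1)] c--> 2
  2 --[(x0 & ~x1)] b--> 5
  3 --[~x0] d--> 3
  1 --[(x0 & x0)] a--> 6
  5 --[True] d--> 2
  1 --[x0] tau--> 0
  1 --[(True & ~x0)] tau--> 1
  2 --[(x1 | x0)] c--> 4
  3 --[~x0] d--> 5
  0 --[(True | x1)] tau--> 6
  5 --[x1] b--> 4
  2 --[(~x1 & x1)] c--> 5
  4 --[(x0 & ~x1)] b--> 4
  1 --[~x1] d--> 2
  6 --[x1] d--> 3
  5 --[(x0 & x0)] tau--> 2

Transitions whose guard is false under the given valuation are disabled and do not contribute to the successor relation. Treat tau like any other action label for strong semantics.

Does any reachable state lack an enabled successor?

R = {0,2,3,4,6}
  0: d→4  tau→6  [deg 2]
  2: b→0  c→4  [deg 2]
  3: ∅  [no exit]
  4: c→2  [deg 1]
  6: d→3  [deg 1]
witness 3: tau·d

Answer: DEADLOCK at state 3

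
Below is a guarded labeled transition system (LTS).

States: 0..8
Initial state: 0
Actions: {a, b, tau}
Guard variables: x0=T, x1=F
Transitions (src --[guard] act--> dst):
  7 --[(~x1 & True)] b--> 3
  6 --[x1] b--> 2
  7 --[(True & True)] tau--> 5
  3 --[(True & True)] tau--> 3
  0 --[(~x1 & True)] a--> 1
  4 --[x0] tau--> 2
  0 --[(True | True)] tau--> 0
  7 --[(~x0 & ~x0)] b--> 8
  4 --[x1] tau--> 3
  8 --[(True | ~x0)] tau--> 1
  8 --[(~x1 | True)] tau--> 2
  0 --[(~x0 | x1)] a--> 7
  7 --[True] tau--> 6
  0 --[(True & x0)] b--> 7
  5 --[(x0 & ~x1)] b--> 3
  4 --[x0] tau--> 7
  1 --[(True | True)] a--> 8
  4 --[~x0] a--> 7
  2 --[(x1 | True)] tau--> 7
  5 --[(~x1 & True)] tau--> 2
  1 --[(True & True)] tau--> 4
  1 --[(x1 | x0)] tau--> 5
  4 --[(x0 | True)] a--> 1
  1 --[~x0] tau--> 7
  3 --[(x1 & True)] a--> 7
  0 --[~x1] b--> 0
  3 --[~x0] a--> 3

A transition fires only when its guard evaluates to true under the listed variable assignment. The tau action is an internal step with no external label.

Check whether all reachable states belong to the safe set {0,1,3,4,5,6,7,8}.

Answer: INVARIANT VIOLATED at state 2

Analysis:
Inv-set: {0,1,3,4,5,6,7,8}
R = {0,1,2,3,4,5,6,7,8}
  0: safe
  1: safe
  2: outside
  3: safe
  4: safe
  5: safe
  6: safe
  7: safe
  8: safe
reach 2 via a·a·tau — violates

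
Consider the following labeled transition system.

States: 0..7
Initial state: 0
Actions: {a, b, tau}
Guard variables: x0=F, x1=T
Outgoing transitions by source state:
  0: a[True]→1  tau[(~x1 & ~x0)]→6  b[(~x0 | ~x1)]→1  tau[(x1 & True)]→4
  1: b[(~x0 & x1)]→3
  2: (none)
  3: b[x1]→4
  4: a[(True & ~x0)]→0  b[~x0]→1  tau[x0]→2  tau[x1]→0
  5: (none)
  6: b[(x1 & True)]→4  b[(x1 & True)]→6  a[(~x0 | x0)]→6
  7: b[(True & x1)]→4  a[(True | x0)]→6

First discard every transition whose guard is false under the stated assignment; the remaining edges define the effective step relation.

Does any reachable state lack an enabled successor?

Answer: DEADLOCK-FREE

Analysis:
Reachable = {0,1,3,4}
  0: a→1  b→1  tau→4  [3 exit(s)]
  1: b→3  [1 exit(s)]
  3: b→4  [1 exit(s)]
  4: a→0  b→1  tau→0  [3 exit(s)]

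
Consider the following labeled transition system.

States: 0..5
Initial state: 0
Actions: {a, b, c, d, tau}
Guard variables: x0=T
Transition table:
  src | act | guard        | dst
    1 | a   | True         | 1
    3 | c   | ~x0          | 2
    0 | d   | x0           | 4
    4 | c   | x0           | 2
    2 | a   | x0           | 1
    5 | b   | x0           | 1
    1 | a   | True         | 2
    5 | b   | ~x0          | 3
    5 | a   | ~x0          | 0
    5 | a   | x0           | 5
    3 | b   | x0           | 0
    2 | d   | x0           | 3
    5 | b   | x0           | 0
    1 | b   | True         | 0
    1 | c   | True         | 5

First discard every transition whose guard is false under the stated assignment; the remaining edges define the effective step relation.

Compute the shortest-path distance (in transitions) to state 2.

BFS to 2:
  depth 0: {0}
  depth 1: {4}
  depth 2: {2}
first hit 2 at d=2 via d·c

Answer: 2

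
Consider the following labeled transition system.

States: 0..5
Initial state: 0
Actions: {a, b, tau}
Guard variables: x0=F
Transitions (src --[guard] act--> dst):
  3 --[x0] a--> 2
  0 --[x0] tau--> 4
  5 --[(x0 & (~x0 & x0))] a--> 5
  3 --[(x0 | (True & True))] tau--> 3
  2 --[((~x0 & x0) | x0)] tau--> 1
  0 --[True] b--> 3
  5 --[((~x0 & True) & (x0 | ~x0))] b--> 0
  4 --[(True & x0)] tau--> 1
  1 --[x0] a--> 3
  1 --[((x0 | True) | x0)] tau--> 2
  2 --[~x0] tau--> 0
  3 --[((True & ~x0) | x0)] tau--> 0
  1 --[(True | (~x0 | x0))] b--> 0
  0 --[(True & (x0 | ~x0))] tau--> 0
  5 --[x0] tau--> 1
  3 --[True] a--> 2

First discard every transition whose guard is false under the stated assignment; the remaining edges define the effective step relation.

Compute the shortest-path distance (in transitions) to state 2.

BFS to 2:
  L0 = {0}
  L1 = {3}
  L2 = {2}
2 enters at depth 2; path b·a

Answer: 2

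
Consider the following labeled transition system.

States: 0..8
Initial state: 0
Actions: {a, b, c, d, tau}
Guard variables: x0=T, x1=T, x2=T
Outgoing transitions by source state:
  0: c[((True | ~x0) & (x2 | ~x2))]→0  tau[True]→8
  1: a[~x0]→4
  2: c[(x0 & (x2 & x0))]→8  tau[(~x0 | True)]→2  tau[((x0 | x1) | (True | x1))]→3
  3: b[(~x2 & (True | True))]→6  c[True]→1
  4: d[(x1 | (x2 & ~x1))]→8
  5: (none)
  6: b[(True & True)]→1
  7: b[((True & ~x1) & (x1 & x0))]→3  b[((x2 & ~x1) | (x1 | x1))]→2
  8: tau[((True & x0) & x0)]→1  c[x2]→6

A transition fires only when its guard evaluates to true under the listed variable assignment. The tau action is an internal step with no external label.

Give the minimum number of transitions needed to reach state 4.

Layered search for 4:
  Layer 0: {0}
  Layer 1: {8}
  Layer 2: {1,6}
4 never appears.

Answer: UNREACHABLE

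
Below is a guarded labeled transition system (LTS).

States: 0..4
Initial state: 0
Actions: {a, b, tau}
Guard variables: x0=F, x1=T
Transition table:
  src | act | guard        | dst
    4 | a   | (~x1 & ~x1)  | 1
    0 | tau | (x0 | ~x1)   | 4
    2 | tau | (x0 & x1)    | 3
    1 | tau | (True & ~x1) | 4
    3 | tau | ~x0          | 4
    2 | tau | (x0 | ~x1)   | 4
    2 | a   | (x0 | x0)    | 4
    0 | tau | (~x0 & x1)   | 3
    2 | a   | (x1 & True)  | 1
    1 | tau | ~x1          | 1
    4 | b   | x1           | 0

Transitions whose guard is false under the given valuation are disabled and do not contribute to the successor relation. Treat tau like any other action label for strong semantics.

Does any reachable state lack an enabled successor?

Answer: DEADLOCK-FREE

Analysis:
Reachable = {0,3,4}
  0: tau→3  [deg 1]
  3: tau→4  [deg 1]
  4: b→0  [deg 1]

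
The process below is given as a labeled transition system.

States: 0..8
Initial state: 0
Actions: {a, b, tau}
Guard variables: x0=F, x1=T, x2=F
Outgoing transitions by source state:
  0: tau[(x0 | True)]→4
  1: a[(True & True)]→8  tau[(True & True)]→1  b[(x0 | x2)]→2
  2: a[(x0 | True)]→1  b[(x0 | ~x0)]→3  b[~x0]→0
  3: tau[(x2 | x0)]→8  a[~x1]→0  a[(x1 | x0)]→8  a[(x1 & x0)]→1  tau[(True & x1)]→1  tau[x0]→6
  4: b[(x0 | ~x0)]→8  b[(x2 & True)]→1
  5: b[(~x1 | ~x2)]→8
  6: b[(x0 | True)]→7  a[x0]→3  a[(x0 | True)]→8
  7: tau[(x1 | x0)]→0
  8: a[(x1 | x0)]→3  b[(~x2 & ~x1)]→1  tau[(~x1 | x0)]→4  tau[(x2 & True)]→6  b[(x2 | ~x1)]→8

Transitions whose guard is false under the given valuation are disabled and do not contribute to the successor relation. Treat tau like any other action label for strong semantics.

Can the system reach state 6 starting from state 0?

Answer: UNREACHABLE

Trace:
After dropping false guards: 14 live edges.
Layer 0: {0}
Layer 1: {4}  cumulative {0,4}
Layer 2: {8}  cumulative {0,4,8}
Layer 3: {3}  cumulative {0,3,4,8}
Layer 4: {1}  cumulative {0,1,3,4,8}
Reach set: {0,1,3,4,8}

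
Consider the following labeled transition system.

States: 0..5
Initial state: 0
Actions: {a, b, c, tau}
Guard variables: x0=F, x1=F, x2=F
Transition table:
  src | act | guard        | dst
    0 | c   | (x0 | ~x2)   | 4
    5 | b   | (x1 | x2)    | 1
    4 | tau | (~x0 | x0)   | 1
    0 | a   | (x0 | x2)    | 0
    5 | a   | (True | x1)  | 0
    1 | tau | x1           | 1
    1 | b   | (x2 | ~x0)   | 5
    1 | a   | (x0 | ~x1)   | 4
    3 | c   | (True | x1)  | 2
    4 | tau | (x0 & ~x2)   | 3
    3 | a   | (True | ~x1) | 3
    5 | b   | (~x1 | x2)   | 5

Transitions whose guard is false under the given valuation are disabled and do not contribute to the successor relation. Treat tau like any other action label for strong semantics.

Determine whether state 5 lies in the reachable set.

Answer: REACHABLE

Working:
After dropping false guards: 8 live edges.
depth 0: {0}
depth 1: {4}  cumulative {0,4}
depth 2: {1}  cumulative {0,1,4}
depth 3: {5}  cumulative {0,1,4,5}
Reachable = {0,1,4,5}
trace reaching 5: c·tau·b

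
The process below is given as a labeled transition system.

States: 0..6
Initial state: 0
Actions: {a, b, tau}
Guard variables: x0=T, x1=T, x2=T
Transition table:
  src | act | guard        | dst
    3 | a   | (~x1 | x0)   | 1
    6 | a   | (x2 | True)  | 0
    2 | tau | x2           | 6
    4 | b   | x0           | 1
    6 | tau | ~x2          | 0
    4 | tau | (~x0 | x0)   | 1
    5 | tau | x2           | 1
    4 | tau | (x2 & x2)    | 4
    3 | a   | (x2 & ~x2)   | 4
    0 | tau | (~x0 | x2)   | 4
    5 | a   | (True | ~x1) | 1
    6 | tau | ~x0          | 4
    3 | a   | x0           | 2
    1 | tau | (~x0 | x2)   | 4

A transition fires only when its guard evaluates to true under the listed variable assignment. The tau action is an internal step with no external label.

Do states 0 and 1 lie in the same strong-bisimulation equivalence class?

Answer: BISIMILAR

Trace:
Refine partition for ~:
  π0 = {{0,1,2,3,4,5,6}}
  π1 = {{0,1,2},{3,6},{4},{5}}
  π2 = {{0,1},{2},{3,6},{4},{5}}
  π3 = {{0,1},{2},{3},{4},{5},{6}}
6 equivalence class(es) (converged in 4)
[0]={0,1}  [1]={0,1}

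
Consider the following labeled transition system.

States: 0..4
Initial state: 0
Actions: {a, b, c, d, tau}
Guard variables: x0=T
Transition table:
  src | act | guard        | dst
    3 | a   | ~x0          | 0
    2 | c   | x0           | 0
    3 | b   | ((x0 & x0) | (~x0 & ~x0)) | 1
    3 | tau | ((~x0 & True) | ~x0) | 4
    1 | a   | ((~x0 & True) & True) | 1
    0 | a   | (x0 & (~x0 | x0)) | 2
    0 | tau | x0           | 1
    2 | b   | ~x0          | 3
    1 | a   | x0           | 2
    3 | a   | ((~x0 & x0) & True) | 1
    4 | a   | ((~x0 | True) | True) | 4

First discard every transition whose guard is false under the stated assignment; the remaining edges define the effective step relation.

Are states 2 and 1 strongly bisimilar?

Refine partition for ~:
  π0 = {{0,1,2,3,4}}
  π1 = {{0},{1,4},{2},{3}}
  π2 = {{0},{1},{2},{3},{4}}
5 equivalence class(es) (converged in 3)
class of 2: {2}; class of 1: {1}

Answer: NOT BISIMILAR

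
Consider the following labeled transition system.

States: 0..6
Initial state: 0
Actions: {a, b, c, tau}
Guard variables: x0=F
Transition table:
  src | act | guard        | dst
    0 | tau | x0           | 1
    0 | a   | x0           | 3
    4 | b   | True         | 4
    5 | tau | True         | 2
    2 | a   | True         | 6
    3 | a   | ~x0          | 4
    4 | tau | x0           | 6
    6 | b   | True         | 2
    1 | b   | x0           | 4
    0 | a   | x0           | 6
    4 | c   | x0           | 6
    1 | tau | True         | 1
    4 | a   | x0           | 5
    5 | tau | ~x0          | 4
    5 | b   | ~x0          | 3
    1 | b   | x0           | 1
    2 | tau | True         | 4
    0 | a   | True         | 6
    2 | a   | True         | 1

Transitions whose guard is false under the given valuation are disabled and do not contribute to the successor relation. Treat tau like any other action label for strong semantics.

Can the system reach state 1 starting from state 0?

11 transition(s) survive guard evaluation.
depth 0: {0}
depth 1: {6}  cumulative {0,6}
depth 2: {2}  cumulative {0,2,6}
depth 3: {1,4}  cumulative {0,1,2,4,6}
Reachable = {0,1,2,4,6}
witness 1: a·b·a

Answer: REACHABLE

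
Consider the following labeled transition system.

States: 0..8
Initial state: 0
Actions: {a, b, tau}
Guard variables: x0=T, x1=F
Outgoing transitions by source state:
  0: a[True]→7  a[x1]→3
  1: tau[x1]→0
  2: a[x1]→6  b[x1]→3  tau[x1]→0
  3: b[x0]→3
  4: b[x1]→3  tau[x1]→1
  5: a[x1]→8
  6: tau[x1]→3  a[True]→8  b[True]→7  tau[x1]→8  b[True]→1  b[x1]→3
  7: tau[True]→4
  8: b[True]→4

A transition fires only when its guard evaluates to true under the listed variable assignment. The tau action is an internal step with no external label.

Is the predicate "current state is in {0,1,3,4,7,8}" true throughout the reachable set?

Answer: INVARIANT HOLDS

Analysis:
Safe = {0,1,3,4,7,8}
Reachable = {0,4,7}
  0: safe
  4: safe
  7: safe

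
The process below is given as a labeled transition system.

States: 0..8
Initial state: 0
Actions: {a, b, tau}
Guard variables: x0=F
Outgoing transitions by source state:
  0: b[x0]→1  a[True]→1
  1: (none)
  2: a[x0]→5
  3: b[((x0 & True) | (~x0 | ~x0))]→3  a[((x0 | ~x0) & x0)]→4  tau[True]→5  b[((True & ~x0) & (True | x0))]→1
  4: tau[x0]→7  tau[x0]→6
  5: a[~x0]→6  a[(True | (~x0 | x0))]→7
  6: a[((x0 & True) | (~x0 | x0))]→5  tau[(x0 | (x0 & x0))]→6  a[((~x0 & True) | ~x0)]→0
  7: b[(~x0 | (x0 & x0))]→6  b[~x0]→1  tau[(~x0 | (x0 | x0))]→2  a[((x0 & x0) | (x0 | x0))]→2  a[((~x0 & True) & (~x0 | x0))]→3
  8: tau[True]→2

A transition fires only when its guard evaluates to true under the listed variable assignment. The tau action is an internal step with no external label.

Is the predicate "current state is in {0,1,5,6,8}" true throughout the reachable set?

Answer: INVARIANT HOLDS

Working:
Inv-set: {0,1,5,6,8}
R = {0,1}
  0: ✓
  1: ✓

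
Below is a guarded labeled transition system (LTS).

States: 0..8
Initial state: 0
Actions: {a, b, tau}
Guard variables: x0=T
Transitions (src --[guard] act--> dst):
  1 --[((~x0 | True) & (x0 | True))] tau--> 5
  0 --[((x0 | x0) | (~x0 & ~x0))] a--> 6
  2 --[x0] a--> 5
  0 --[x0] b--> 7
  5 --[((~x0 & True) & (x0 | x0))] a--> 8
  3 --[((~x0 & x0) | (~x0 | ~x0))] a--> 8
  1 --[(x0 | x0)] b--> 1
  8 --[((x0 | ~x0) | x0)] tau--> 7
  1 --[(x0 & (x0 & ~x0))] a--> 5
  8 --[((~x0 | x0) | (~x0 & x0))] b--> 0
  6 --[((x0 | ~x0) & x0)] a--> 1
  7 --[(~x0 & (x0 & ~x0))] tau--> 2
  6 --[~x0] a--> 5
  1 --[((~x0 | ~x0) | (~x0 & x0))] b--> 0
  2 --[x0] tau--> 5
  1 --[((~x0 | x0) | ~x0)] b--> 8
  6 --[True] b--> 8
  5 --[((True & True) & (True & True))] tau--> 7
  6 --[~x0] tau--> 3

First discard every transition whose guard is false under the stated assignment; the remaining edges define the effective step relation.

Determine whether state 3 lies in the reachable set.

Answer: UNREACHABLE

Working:
After dropping false guards: 12 live edges.
L0 = {0}
L1 = {6,7}  total {0,6,7}
L2 = {1,8}  total {0,1,6,7,8}
L3 = {5}  total {0,1,5,6,7,8}
R = {0,1,5,6,7,8}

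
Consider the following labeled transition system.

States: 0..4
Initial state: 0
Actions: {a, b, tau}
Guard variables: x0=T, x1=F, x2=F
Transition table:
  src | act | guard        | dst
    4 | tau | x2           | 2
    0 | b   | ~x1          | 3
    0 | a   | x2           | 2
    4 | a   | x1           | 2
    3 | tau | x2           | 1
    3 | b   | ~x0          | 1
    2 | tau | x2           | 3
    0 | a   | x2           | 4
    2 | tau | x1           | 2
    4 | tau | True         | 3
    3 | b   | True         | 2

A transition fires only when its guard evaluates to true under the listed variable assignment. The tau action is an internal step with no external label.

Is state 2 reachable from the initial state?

Guard filter leaves 3 enabled edge(s).
L0 = {0}
L1 = {3}  cumulative {0,3}
L2 = {2}  cumulative {0,2,3}
Reach set: {0,2,3}
witness 2: b·b

Answer: REACHABLE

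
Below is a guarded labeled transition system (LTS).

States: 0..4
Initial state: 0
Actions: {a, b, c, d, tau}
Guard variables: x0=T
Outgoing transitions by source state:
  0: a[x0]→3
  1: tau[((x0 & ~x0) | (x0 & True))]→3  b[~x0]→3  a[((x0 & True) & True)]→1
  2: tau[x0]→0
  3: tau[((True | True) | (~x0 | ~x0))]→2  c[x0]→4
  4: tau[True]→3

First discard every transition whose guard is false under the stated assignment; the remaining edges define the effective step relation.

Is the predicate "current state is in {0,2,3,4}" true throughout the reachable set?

Answer: INVARIANT HOLDS

Analysis:
Allowed set {0,2,3,4}
R = {0,2,3,4}
  0: safe
  2: safe
  3: safe
  4: safe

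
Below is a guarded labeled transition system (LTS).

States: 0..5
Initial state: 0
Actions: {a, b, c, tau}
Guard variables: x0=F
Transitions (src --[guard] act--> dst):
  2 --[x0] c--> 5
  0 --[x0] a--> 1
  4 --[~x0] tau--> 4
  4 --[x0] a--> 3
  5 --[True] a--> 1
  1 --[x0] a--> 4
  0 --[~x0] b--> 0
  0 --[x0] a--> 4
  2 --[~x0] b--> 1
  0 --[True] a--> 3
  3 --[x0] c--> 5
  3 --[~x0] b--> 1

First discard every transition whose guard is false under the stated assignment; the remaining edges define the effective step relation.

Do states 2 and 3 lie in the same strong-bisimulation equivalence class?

Answer: BISIMILAR

Working:
Compute ~ classes (split until stable):
  round 0: {{0,1,2,3,4,5}}
  round 1: {{0},{1},{2,3},{4},{5}}
5 equivalence class(es) (converged in 2)
[2]={2,3}  [3]={2,3}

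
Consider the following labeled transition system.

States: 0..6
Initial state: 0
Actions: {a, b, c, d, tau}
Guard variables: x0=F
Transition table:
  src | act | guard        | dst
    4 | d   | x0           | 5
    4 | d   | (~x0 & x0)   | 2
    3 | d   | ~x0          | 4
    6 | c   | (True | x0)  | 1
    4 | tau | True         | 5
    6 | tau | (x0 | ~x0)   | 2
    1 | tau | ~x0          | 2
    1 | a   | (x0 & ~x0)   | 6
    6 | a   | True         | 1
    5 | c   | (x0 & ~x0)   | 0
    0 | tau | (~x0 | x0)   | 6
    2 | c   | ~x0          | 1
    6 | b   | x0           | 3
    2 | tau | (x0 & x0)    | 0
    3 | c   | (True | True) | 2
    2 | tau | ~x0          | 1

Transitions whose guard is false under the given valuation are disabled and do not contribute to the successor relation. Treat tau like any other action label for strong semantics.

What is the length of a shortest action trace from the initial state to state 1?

Breadth-first toward 1:
  L0 = {0}
  L1 = {6}
  L2 = {1,2}
first hit 1 at d=2 via tau·a

Answer: 2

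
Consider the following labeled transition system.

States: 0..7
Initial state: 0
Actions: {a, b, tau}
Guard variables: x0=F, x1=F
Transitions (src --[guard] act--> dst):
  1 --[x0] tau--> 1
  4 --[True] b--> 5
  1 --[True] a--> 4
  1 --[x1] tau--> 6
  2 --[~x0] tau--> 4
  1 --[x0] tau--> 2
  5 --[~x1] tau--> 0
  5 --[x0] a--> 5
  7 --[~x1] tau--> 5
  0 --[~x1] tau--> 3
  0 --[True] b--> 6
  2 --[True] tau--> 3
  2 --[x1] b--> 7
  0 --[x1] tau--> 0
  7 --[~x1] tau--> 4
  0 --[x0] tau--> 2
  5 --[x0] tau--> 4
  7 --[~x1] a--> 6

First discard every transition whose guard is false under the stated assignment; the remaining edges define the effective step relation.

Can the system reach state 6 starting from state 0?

Guard filter leaves 10 enabled edge(s).
L0 = {0}
L1 = {3,6}  total {0,3,6}
Reach set: {0,3,6}
trace reaching 6: b

Answer: REACHABLE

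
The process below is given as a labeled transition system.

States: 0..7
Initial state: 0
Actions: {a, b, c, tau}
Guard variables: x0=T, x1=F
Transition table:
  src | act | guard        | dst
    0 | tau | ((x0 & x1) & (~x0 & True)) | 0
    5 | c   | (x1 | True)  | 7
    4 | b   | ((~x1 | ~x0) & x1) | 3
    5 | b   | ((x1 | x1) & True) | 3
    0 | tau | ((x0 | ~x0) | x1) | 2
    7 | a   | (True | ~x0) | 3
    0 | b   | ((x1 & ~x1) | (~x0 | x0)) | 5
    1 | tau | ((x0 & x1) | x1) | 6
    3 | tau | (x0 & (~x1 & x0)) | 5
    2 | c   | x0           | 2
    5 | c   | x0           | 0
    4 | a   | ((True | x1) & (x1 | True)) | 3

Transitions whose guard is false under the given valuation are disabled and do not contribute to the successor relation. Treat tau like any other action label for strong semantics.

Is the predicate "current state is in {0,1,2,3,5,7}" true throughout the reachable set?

Safe = {0,1,2,3,5,7}
Reachable = {0,2,3,5,7}
  0: safe
  2: safe
  3: safe
  5: safe
  7: safe

Answer: INVARIANT HOLDS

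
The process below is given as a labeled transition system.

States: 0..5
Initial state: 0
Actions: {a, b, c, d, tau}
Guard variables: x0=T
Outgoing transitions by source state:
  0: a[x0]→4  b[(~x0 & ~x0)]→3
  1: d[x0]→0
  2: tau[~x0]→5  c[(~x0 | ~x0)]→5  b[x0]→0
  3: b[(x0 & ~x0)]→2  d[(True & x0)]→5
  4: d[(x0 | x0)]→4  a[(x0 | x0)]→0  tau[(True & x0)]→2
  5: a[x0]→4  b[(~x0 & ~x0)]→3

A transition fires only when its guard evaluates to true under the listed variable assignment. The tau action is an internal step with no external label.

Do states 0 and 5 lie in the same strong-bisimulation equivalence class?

Compute ~ classes (split until stable):
  round 0: {{0,1,2,3,4,5}}
  round 1: {{0,5},{1,3},{2},{4}}
Fixed point at round 2; 4 class(es).
[0]={0,5}  [5]={0,5}

Answer: BISIMILAR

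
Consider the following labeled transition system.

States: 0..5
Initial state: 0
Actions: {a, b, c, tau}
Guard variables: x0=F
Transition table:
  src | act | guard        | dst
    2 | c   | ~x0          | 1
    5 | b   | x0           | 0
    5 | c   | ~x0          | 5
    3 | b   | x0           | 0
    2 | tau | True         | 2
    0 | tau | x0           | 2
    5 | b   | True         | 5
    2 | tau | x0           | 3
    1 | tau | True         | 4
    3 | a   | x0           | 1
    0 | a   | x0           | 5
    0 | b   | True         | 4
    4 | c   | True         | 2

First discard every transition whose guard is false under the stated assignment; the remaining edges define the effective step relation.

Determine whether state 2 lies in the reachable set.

Answer: REACHABLE

Analysis:
7 transition(s) survive guard evaluation.
Layer 0: {0}
Layer 1: {4}  now seen {0,4}
Layer 2: {2}  now seen {0,2,4}
Layer 3: {1}  now seen {0,1,2,4}
Reachable = {0,1,2,4}
trace reaching 2: b·c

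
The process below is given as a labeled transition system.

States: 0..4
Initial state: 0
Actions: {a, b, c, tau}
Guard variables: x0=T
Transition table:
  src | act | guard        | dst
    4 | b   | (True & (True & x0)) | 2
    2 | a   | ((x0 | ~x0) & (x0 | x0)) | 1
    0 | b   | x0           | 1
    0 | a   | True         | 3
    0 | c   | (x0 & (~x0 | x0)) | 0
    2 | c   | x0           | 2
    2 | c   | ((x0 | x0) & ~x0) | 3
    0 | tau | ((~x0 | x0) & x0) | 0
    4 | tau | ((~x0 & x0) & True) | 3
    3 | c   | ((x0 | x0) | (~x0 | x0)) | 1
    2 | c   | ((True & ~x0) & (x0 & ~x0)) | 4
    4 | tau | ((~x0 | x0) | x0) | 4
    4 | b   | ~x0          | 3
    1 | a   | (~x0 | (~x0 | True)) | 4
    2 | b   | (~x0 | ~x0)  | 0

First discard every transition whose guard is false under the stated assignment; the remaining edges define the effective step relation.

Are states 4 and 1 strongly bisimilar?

Answer: NOT BISIMILAR

Trace:
Refine partition for ~:
  P[0] = {{0,1,2,3,4}}
  P[1] = {{0},{1},{2},{3},{4}}
stable after 2 split(s): 5 block(s)
class of 4: {4}; class of 1: {1}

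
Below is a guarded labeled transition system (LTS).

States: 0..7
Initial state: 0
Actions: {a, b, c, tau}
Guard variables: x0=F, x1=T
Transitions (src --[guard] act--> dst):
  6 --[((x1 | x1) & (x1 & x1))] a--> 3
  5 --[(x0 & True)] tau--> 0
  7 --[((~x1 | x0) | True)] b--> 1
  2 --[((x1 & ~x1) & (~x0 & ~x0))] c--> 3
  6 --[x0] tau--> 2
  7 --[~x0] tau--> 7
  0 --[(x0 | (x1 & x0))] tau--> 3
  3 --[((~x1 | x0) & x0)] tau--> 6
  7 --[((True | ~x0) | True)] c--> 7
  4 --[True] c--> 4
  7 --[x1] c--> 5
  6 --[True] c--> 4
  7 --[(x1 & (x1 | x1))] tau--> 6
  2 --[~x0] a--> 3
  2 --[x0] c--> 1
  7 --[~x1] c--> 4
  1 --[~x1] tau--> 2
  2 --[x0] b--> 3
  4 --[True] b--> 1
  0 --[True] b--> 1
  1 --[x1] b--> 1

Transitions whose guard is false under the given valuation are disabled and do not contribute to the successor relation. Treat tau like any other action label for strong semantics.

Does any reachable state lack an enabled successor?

Answer: DEADLOCK-FREE

Analysis:
R = {0,1}
  0: b→1  [1 exit(s)]
  1: b→1  [1 exit(s)]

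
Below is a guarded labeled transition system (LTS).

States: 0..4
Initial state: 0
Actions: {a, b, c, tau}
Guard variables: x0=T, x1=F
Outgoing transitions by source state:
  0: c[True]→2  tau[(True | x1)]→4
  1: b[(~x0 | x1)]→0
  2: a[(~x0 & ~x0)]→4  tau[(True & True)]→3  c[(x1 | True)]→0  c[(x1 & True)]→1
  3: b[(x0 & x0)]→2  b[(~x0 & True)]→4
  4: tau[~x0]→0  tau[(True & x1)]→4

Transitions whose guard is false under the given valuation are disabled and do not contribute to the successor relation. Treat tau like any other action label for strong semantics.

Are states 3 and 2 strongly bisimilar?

Answer: NOT BISIMILAR

Analysis:
Bisimulation quotient by refinement:
  P[0] = {{0,1,2,3,4}}
  P[1] = {{0,2},{1,4},{3}}
  P[2] = {{0},{1,4},{2},{3}}
4 equivalence class(es) (converged in 3)
class of 3: {3}; class of 2: {2}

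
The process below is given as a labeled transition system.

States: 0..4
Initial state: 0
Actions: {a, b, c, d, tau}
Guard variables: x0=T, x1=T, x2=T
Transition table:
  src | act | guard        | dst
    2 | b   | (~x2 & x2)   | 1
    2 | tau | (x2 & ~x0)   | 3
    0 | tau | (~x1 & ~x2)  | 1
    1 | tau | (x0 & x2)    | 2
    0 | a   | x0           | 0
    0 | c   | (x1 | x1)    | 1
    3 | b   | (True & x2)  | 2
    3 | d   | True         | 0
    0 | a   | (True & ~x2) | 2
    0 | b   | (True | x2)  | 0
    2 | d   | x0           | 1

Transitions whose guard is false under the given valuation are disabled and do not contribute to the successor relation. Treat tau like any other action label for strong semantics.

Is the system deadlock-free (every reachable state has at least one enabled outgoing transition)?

Reach set: {0,1,2}
  0: a→0  b→0  c→1  [3 exit(s)]
  1: tau→2  [1 exit(s)]
  2: d→1  [1 exit(s)]

Answer: DEADLOCK-FREE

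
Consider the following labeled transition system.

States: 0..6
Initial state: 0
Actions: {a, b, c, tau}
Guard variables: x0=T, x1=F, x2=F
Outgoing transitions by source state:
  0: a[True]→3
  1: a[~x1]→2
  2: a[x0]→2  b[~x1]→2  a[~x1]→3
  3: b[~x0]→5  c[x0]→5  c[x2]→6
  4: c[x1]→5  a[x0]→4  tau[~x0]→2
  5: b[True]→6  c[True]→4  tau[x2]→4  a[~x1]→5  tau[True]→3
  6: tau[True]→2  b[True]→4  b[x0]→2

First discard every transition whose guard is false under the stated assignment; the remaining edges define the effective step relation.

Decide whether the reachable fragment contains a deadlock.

R = {0,2,3,4,5,6}
  0: a→3  [1 exit(s)]
  2: a→2  a→3  b→2  [3 exit(s)]
  3: c→5  [1 exit(s)]
  4: a→4  [1 exit(s)]
  5: a→5  b→6  c→4  tau→3  [4 exit(s)]
  6: b→2  b→4  tau→2  [3 exit(s)]

Answer: DEADLOCK-FREE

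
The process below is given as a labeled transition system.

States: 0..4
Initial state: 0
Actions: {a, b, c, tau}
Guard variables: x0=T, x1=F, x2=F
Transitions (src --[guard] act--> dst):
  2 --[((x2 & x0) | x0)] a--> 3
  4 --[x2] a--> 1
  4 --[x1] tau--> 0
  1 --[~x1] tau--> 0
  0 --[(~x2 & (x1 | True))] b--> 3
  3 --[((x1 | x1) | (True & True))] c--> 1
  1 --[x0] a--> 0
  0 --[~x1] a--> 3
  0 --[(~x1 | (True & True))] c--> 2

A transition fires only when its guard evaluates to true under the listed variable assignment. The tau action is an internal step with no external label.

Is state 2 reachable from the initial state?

7 transition(s) survive guard evaluation.
L0 = {0}
L1 = {2,3}  now seen {0,2,3}
L2 = {1}  now seen {0,1,2,3}
R = {0,1,2,3}
witness 2: c

Answer: REACHABLE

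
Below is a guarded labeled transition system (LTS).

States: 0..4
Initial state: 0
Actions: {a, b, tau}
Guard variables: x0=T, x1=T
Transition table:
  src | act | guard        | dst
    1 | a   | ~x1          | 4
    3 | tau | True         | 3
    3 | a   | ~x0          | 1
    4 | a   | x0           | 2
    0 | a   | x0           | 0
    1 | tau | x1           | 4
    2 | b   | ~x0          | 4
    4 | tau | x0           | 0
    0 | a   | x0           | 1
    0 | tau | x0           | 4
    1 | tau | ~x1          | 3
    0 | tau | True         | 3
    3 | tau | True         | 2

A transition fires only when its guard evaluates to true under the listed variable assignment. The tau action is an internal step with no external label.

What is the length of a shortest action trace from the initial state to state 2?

Layered search for 2:
  Layer 0: {0}
  Layer 1: {1,3,4}
  Layer 2: {2}
depth(2)=2, e.g. tau·tau

Answer: 2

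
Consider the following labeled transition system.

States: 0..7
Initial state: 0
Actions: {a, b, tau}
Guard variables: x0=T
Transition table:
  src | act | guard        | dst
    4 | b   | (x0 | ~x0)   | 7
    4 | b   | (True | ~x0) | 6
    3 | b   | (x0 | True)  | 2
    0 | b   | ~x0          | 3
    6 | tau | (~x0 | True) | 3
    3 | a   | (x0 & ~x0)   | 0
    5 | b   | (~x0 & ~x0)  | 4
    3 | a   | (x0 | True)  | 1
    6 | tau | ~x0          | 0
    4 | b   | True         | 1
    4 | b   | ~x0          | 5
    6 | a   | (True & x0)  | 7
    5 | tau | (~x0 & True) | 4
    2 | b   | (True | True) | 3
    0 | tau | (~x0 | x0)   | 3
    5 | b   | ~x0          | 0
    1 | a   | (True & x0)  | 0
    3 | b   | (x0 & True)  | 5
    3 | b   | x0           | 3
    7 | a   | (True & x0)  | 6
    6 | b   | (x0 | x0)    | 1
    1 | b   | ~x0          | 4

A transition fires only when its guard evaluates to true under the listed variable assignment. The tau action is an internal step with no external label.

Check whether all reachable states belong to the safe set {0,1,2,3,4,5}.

Answer: INVARIANT HOLDS

Trace:
Safe = {0,1,2,3,4,5}
Reach set: {0,1,2,3,5}
  0: ok
  1: ok
  2: ok
  3: ok
  5: ok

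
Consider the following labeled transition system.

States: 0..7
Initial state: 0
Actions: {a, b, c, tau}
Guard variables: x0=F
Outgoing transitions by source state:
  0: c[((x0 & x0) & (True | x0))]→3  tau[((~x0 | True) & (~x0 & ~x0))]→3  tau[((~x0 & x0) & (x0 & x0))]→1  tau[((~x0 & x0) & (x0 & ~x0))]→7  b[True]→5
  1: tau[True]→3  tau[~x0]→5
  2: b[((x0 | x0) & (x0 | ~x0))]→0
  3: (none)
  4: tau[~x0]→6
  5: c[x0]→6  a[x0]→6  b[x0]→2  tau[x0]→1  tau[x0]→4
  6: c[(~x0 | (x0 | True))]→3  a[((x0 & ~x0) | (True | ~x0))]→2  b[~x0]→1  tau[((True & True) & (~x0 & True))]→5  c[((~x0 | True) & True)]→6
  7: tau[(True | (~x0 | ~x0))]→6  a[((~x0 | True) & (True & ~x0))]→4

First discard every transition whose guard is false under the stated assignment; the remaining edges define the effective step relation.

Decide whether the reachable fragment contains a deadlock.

Reach set: {0,3,5}
  0: b→5  tau→3  [2 exit(s)]
  3: ∅  [no exit]
  5: ∅  [no exit]
witness 3: tau

Answer: DEADLOCK at state 3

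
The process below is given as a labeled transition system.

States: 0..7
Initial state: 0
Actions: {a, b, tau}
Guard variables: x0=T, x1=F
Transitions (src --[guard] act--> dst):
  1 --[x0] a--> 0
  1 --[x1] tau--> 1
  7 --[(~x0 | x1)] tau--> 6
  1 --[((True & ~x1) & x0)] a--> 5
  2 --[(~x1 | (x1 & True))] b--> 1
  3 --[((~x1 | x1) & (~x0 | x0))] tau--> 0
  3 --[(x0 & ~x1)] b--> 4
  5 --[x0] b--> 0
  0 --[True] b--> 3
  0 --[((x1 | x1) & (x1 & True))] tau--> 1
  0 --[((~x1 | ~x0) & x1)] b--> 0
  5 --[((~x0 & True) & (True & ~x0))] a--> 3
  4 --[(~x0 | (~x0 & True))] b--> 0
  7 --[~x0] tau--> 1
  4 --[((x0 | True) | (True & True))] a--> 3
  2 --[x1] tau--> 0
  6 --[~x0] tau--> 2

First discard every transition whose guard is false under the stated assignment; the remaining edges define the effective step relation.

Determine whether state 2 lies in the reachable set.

Answer: UNREACHABLE

Analysis:
8 transition(s) survive guard evaluation.
L0 = {0}
L1 = {3}  now seen {0,3}
L2 = {4}  now seen {0,3,4}
Reach set: {0,3,4}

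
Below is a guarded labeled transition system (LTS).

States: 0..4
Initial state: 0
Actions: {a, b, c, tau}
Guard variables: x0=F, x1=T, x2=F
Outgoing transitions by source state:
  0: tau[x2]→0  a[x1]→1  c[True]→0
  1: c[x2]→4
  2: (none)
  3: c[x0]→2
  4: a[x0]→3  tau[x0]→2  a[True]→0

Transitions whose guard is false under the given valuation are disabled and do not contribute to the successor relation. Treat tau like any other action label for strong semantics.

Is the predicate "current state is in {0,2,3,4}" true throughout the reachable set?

Answer: INVARIANT VIOLATED at state 1

Analysis:
Inv-set: {0,2,3,4}
Reachable = {0,1}
  0: ok
  1: ✗ unsafe
witness against invariant: a → 1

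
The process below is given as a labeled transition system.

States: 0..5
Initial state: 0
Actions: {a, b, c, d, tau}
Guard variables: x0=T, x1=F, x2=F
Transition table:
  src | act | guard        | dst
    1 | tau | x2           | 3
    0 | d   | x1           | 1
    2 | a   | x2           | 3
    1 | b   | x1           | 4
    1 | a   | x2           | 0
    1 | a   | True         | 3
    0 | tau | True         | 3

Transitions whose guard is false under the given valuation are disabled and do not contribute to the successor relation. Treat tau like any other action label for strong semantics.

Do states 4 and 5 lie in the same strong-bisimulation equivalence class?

Refine partition for ~:
  P[0] = {{0,1,2,3,4,5}}
  P[1] = {{0},{1},{2,3,4,5}}
Fixed point at round 2; 3 class(es).
4∈{2,3,4,5}, 5∈{2,3,4,5}

Answer: BISIMILAR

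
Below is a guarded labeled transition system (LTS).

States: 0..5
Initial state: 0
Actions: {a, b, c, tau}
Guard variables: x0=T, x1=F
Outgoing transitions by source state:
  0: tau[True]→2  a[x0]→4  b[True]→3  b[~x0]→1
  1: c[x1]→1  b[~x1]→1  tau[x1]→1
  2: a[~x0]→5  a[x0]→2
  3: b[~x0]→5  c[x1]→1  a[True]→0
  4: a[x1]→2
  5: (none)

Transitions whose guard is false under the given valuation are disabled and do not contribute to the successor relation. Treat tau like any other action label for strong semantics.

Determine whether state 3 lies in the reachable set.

Answer: REACHABLE

Working:
6 transition(s) survive guard evaluation.
L0 = {0}
L1 = {2,3,4}  total {0,2,3,4}
Reach set: {0,2,3,4}
trace reaching 3: b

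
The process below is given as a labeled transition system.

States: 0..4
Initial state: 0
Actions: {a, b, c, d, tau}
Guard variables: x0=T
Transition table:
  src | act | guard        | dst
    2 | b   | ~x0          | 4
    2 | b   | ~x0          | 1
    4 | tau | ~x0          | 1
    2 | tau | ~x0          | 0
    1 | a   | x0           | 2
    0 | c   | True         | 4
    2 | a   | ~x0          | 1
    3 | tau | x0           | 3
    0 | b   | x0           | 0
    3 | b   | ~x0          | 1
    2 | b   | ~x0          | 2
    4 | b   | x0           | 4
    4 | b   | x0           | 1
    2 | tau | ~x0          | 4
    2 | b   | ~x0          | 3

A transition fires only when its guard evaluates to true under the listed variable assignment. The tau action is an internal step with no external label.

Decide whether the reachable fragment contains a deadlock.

R = {0,1,2,4}
  0: b→0  c→4  [2 out]
  1: a→2  [1 out]
  2: ∅  [STUCK]
  4: b→1  b→4  [2 out]
Path to 2: c·b·a

Answer: DEADLOCK at state 2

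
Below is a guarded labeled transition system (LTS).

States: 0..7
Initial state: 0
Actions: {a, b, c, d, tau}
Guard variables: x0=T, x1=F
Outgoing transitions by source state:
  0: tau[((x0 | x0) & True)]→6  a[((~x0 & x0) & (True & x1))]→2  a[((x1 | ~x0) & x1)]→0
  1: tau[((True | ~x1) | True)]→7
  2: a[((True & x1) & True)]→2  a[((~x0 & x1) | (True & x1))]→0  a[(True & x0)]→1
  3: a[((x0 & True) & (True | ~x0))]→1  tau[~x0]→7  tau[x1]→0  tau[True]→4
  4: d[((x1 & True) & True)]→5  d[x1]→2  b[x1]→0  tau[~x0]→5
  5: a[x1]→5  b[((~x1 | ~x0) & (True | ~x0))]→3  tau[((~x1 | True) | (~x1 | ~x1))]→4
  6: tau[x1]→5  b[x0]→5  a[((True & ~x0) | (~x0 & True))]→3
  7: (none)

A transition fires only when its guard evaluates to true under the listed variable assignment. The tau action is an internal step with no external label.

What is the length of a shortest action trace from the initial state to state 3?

Answer: 3

Working:
Layered search for 3:
  depth 0: {0}
  depth 1: {6}
  depth 2: {5}
  depth 3: {3,4}
depth(3)=3, e.g. tau·b·b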